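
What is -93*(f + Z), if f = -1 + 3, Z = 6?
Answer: -744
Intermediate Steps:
f = 2
-93*(f + Z) = -93*(2 + 6) = -93*8 = -744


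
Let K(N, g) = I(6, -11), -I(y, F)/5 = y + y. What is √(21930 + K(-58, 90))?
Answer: 27*√30 ≈ 147.89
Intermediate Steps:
I(y, F) = -10*y (I(y, F) = -5*(y + y) = -10*y)
K(N, g) = -60 (K(N, g) = -10*6 = -60)
√(21930 + K(-58, 90)) = √(21930 - 60) = √21870 = 27*√30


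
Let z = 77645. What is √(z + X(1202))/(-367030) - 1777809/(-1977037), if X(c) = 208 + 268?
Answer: 1777809/1977037 - √78121/367030 ≈ 0.89847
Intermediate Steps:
X(c) = 476
√(z + X(1202))/(-367030) - 1777809/(-1977037) = √(77645 + 476)/(-367030) - 1777809/(-1977037) = √78121*(-1/367030) - 1777809*(-1/1977037) = -√78121/367030 + 1777809/1977037 = 1777809/1977037 - √78121/367030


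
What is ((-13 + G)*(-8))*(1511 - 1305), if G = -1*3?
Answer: 26368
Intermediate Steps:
G = -3
((-13 + G)*(-8))*(1511 - 1305) = ((-13 - 3)*(-8))*(1511 - 1305) = -16*(-8)*206 = 128*206 = 26368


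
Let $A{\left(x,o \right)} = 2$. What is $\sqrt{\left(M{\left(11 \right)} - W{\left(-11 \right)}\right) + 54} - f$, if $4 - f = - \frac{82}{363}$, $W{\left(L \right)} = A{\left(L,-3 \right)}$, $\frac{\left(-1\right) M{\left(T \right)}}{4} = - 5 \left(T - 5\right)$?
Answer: $- \frac{1534}{363} + 2 \sqrt{43} \approx 8.889$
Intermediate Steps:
$M{\left(T \right)} = -100 + 20 T$ ($M{\left(T \right)} = - 4 \left(- 5 \left(T - 5\right)\right) = - 4 \left(- 5 \left(-5 + T\right)\right) = - 4 \left(25 - 5 T\right) = -100 + 20 T$)
$W{\left(L \right)} = 2$
$f = \frac{1534}{363}$ ($f = 4 - - \frac{82}{363} = 4 + \frac{82}{363} = \frac{1534}{363} \approx 4.2259$)
$\sqrt{\left(M{\left(11 \right)} - W{\left(-11 \right)}\right) + 54} - f = \sqrt{\left(\left(-100 + 20 \cdot 11\right) - 2\right) + 54} - \frac{1534}{363} = \sqrt{\left(\left(-100 + 220\right) - 2\right) + 54} - \frac{1534}{363} = \sqrt{\left(120 - 2\right) + 54} - \frac{1534}{363} = \sqrt{118 + 54} - \frac{1534}{363} = \sqrt{172} - \frac{1534}{363} = 2 \sqrt{43} - \frac{1534}{363} = - \frac{1534}{363} + 2 \sqrt{43}$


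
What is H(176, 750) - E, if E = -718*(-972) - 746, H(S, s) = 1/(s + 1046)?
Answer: -1252081399/1796 ≈ -6.9715e+5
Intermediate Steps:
H(S, s) = 1/(1046 + s)
E = 697150 (E = 697896 - 746 = 697150)
H(176, 750) - E = 1/(1046 + 750) - 1*697150 = 1/1796 - 697150 = -1252081399/1796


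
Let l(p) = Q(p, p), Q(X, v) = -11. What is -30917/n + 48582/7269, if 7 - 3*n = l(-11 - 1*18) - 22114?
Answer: 133669935/53625836 ≈ 2.4926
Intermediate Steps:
l(p) = -11
n = 22132/3 (n = 7/3 - (-11 - 22114)/3 = 7/3 - ⅓*(-22125) = 7/3 + 7375 = 22132/3 ≈ 7377.3)
-30917/n + 48582/7269 = -30917/22132/3 + 48582/7269 = -30917*3/22132 + 48582*(1/7269) = -92751/22132 + 16194/2423 = 133669935/53625836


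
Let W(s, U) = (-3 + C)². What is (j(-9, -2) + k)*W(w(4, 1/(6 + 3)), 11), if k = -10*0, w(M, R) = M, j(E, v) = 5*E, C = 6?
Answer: -405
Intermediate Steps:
W(s, U) = 9 (W(s, U) = (-3 + 6)² = 3² = 9)
k = 0
(j(-9, -2) + k)*W(w(4, 1/(6 + 3)), 11) = (5*(-9) + 0)*9 = (-45 + 0)*9 = -45*9 = -405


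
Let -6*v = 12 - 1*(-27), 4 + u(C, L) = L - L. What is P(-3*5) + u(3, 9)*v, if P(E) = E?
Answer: 11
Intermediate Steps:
u(C, L) = -4 (u(C, L) = -4 + (L - L) = -4 + 0 = -4)
v = -13/2 (v = -(12 - 1*(-27))/6 = -(12 + 27)/6 = -1/6*39 = -13/2 ≈ -6.5000)
P(-3*5) + u(3, 9)*v = -3*5 - 4*(-13/2) = -15 + 26 = 11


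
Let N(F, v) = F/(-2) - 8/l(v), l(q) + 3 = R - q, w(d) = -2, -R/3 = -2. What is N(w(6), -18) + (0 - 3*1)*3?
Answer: -176/21 ≈ -8.3810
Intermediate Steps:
R = 6 (R = -3*(-2) = 6)
l(q) = 3 - q (l(q) = -3 + (6 - q) = 3 - q)
N(F, v) = -8/(3 - v) - F/2 (N(F, v) = F/(-2) - 8/(3 - v) = F*(-½) - 8/(3 - v) = -F/2 - 8/(3 - v) = -8/(3 - v) - F/2)
N(w(6), -18) + (0 - 3*1)*3 = (16 - 1*(-2)*(-3 - 18))/(2*(-3 - 18)) + (0 - 3*1)*3 = (½)*(16 - 1*(-2)*(-21))/(-21) + (0 - 3)*3 = (½)*(-1/21)*(16 - 42) - 3*3 = (½)*(-1/21)*(-26) - 9 = 13/21 - 9 = -176/21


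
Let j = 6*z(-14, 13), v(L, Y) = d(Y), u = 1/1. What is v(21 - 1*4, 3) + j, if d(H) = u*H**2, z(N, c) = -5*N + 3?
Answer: 447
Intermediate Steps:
z(N, c) = 3 - 5*N
u = 1
d(H) = H**2 (d(H) = 1*H**2 = H**2)
v(L, Y) = Y**2
j = 438 (j = 6*(3 - 5*(-14)) = 6*(3 + 70) = 6*73 = 438)
v(21 - 1*4, 3) + j = 3**2 + 438 = 9 + 438 = 447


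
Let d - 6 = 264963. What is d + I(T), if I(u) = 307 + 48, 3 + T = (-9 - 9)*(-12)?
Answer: 265324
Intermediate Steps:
T = 213 (T = -3 + (-9 - 9)*(-12) = -3 - 18*(-12) = -3 + 216 = 213)
I(u) = 355
d = 264969 (d = 6 + 264963 = 264969)
d + I(T) = 264969 + 355 = 265324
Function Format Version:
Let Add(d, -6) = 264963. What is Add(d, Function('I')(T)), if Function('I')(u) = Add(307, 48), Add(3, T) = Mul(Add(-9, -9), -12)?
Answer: 265324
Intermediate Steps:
T = 213 (T = Add(-3, Mul(Add(-9, -9), -12)) = Add(-3, Mul(-18, -12)) = Add(-3, 216) = 213)
Function('I')(u) = 355
d = 264969 (d = Add(6, 264963) = 264969)
Add(d, Function('I')(T)) = Add(264969, 355) = 265324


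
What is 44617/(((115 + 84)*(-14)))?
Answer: -44617/2786 ≈ -16.015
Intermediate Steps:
44617/(((115 + 84)*(-14))) = 44617/((199*(-14))) = 44617/(-2786) = 44617*(-1/2786) = -44617/2786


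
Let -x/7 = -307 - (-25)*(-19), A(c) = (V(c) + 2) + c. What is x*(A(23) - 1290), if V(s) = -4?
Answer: -6946506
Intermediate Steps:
A(c) = -2 + c (A(c) = (-4 + 2) + c = -2 + c)
x = 5474 (x = -7*(-307 - (-25)*(-19)) = -7*(-307 - 1*475) = -7*(-307 - 475) = -7*(-782) = 5474)
x*(A(23) - 1290) = 5474*((-2 + 23) - 1290) = 5474*(21 - 1290) = 5474*(-1269) = -6946506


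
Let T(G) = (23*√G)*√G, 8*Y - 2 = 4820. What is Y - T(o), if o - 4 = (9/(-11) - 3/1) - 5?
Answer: 31397/44 ≈ 713.57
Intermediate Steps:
Y = 2411/4 (Y = ¼ + (⅛)*4820 = ¼ + 1205/2 = 2411/4 ≈ 602.75)
o = -53/11 (o = 4 + ((9/(-11) - 3/1) - 5) = 4 + ((9*(-1/11) - 3*1) - 5) = 4 + ((-9/11 - 3) - 5) = 4 + (-42/11 - 5) = 4 - 97/11 = -53/11 ≈ -4.8182)
T(G) = 23*G
Y - T(o) = 2411/4 - 23*(-53)/11 = 2411/4 - 1*(-1219/11) = 2411/4 + 1219/11 = 31397/44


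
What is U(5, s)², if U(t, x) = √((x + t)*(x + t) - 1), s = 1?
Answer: 35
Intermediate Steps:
U(t, x) = √(-1 + (t + x)²) (U(t, x) = √((t + x)*(t + x) - 1) = √((t + x)² - 1) = √(-1 + (t + x)²))
U(5, s)² = (√(-1 + (5 + 1)²))² = (√(-1 + 6²))² = (√(-1 + 36))² = (√35)² = 35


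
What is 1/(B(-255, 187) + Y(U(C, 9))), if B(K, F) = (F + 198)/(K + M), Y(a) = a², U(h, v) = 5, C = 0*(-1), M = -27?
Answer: 282/6665 ≈ 0.042311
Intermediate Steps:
C = 0
B(K, F) = (198 + F)/(-27 + K) (B(K, F) = (F + 198)/(K - 27) = (198 + F)/(-27 + K))
1/(B(-255, 187) + Y(U(C, 9))) = 1/((198 + 187)/(-27 - 255) + 5²) = 1/(385/(-282) + 25) = 1/(-1/282*385 + 25) = 1/(-385/282 + 25) = 1/(6665/282) = 282/6665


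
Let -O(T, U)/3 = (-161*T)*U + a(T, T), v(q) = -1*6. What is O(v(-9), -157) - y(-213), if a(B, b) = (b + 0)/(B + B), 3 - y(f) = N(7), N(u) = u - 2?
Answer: 909973/2 ≈ 4.5499e+5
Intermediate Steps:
N(u) = -2 + u
y(f) = -2 (y(f) = 3 - (-2 + 7) = 3 - 1*5 = 3 - 5 = -2)
a(B, b) = b/(2*B) (a(B, b) = b/((2*B)) = b*(1/(2*B)) = b/(2*B))
v(q) = -6
O(T, U) = -3/2 + 483*T*U (O(T, U) = -3*((-161*T)*U + T/(2*T)) = -3*(-161*T*U + ½) = -3*(½ - 161*T*U) = -3/2 + 483*T*U)
O(v(-9), -157) - y(-213) = (-3/2 + 483*(-6)*(-157)) - 1*(-2) = (-3/2 + 454986) + 2 = 909969/2 + 2 = 909973/2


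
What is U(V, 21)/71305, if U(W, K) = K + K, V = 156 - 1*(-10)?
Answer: 42/71305 ≈ 0.00058902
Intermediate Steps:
V = 166 (V = 156 + 10 = 166)
U(W, K) = 2*K
U(V, 21)/71305 = (2*21)/71305 = 42*(1/71305) = 42/71305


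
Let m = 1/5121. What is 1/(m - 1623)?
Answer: -5121/8311382 ≈ -0.00061614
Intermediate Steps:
m = 1/5121 ≈ 0.00019527
1/(m - 1623) = 1/(1/5121 - 1623) = 1/(-8311382/5121) = -5121/8311382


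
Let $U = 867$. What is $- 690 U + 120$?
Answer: $-598110$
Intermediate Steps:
$- 690 U + 120 = \left(-690\right) 867 + 120 = -598230 + 120 = -598110$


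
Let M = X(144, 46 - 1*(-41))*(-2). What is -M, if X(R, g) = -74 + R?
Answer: 140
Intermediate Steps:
M = -140 (M = (-74 + 144)*(-2) = 70*(-2) = -140)
-M = -1*(-140) = 140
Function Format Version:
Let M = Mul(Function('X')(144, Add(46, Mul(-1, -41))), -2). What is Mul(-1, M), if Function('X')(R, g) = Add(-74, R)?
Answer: 140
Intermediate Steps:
M = -140 (M = Mul(Add(-74, 144), -2) = Mul(70, -2) = -140)
Mul(-1, M) = Mul(-1, -140) = 140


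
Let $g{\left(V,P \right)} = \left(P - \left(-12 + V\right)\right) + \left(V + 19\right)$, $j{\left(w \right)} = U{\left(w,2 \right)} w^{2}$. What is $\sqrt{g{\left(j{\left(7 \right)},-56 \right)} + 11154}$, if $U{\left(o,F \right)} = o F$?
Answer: $\sqrt{11129} \approx 105.49$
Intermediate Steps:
$U{\left(o,F \right)} = F o$
$j{\left(w \right)} = 2 w^{3}$ ($j{\left(w \right)} = 2 w w^{2} = 2 w^{3}$)
$g{\left(V,P \right)} = 31 + P$ ($g{\left(V,P \right)} = \left(12 + P - V\right) + \left(19 + V\right) = 31 + P$)
$\sqrt{g{\left(j{\left(7 \right)},-56 \right)} + 11154} = \sqrt{\left(31 - 56\right) + 11154} = \sqrt{-25 + 11154} = \sqrt{11129}$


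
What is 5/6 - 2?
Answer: -7/6 ≈ -1.1667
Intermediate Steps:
5/6 - 2 = 5*(⅙) - 2 = ⅚ - 2 = -7/6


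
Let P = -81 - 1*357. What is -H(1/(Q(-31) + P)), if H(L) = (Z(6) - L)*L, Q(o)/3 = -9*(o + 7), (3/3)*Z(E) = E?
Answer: -1259/44100 ≈ -0.028549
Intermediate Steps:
Z(E) = E
Q(o) = -189 - 27*o (Q(o) = 3*(-9*(o + 7)) = 3*(-9*(7 + o)) = 3*(-63 - 9*o) = -189 - 27*o)
P = -438 (P = -81 - 357 = -438)
H(L) = L*(6 - L) (H(L) = (6 - L)*L = L*(6 - L))
-H(1/(Q(-31) + P)) = -(6 - 1/((-189 - 27*(-31)) - 438))/((-189 - 27*(-31)) - 438) = -(6 - 1/((-189 + 837) - 438))/((-189 + 837) - 438) = -(6 - 1/(648 - 438))/(648 - 438) = -(6 - 1/210)/210 = -1259/(210*210) = -1*1259/44100 = -1259/44100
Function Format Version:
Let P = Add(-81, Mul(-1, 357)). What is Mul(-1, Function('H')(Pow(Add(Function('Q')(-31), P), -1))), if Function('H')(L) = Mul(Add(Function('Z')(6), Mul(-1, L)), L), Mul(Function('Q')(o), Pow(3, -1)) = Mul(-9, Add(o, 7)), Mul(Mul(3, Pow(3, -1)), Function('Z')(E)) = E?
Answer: Rational(-1259, 44100) ≈ -0.028549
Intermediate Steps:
Function('Z')(E) = E
Function('Q')(o) = Add(-189, Mul(-27, o)) (Function('Q')(o) = Mul(3, Mul(-9, Add(o, 7))) = Mul(3, Mul(-9, Add(7, o))) = Mul(3, Add(-63, Mul(-9, o))) = Add(-189, Mul(-27, o)))
P = -438 (P = Add(-81, -357) = -438)
Function('H')(L) = Mul(L, Add(6, Mul(-1, L))) (Function('H')(L) = Mul(Add(6, Mul(-1, L)), L) = Mul(L, Add(6, Mul(-1, L))))
Mul(-1, Function('H')(Pow(Add(Function('Q')(-31), P), -1))) = Mul(-1, Mul(Pow(Add(Add(-189, Mul(-27, -31)), -438), -1), Add(6, Mul(-1, Pow(Add(Add(-189, Mul(-27, -31)), -438), -1))))) = Mul(-1, Mul(Pow(Add(Add(-189, 837), -438), -1), Add(6, Mul(-1, Pow(Add(Add(-189, 837), -438), -1))))) = Mul(-1, Mul(Pow(Add(648, -438), -1), Add(6, Mul(-1, Pow(Add(648, -438), -1))))) = Mul(-1, Mul(Pow(210, -1), Add(6, Mul(-1, Pow(210, -1))))) = Mul(-1, Mul(Rational(1, 210), Add(6, Mul(-1, Rational(1, 210))))) = Mul(-1, Mul(Rational(1, 210), Add(6, Rational(-1, 210)))) = Mul(-1, Mul(Rational(1, 210), Rational(1259, 210))) = Mul(-1, Rational(1259, 44100)) = Rational(-1259, 44100)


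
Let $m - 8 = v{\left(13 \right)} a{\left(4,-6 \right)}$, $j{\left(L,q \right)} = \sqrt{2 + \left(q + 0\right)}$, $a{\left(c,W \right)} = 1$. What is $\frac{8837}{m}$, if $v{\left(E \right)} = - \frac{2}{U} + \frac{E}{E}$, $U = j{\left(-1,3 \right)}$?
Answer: $\frac{397665}{401} + \frac{17674 \sqrt{5}}{401} \approx 1090.2$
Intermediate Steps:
$j{\left(L,q \right)} = \sqrt{2 + q}$
$U = \sqrt{5}$ ($U = \sqrt{2 + 3} = \sqrt{5} \approx 2.2361$)
$v{\left(E \right)} = 1 - \frac{2 \sqrt{5}}{5}$ ($v{\left(E \right)} = - \frac{2}{\sqrt{5}} + \frac{E}{E} = - 2 \frac{\sqrt{5}}{5} + 1 = - \frac{2 \sqrt{5}}{5} + 1 = 1 - \frac{2 \sqrt{5}}{5}$)
$m = 9 - \frac{2 \sqrt{5}}{5}$ ($m = 8 + \left(1 - \frac{2 \sqrt{5}}{5}\right) 1 = 8 + \left(1 - \frac{2 \sqrt{5}}{5}\right) = 9 - \frac{2 \sqrt{5}}{5} \approx 8.1056$)
$\frac{8837}{m} = \frac{8837}{9 - \frac{2 \sqrt{5}}{5}}$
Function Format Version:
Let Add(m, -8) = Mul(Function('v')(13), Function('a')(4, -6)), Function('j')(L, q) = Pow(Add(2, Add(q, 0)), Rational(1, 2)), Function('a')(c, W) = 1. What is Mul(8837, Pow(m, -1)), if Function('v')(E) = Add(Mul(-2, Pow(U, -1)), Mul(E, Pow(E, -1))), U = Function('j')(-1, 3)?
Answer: Add(Rational(397665, 401), Mul(Rational(17674, 401), Pow(5, Rational(1, 2)))) ≈ 1090.2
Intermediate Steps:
Function('j')(L, q) = Pow(Add(2, q), Rational(1, 2))
U = Pow(5, Rational(1, 2)) (U = Pow(Add(2, 3), Rational(1, 2)) = Pow(5, Rational(1, 2)) ≈ 2.2361)
Function('v')(E) = Add(1, Mul(Rational(-2, 5), Pow(5, Rational(1, 2)))) (Function('v')(E) = Add(Mul(-2, Pow(Pow(5, Rational(1, 2)), -1)), Mul(E, Pow(E, -1))) = Add(Mul(-2, Mul(Rational(1, 5), Pow(5, Rational(1, 2)))), 1) = Add(Mul(Rational(-2, 5), Pow(5, Rational(1, 2))), 1) = Add(1, Mul(Rational(-2, 5), Pow(5, Rational(1, 2)))))
m = Add(9, Mul(Rational(-2, 5), Pow(5, Rational(1, 2)))) (m = Add(8, Mul(Add(1, Mul(Rational(-2, 5), Pow(5, Rational(1, 2)))), 1)) = Add(8, Add(1, Mul(Rational(-2, 5), Pow(5, Rational(1, 2))))) = Add(9, Mul(Rational(-2, 5), Pow(5, Rational(1, 2)))) ≈ 8.1056)
Mul(8837, Pow(m, -1)) = Mul(8837, Pow(Add(9, Mul(Rational(-2, 5), Pow(5, Rational(1, 2)))), -1))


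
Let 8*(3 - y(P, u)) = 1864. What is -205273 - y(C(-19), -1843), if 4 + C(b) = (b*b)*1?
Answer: -205043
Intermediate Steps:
C(b) = -4 + b**2 (C(b) = -4 + (b*b)*1 = -4 + b**2*1 = -4 + b**2)
y(P, u) = -230 (y(P, u) = 3 - 1/8*1864 = 3 - 233 = -230)
-205273 - y(C(-19), -1843) = -205273 - 1*(-230) = -205273 + 230 = -205043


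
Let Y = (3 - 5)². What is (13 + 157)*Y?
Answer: 680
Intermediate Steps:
Y = 4 (Y = (-2)² = 4)
(13 + 157)*Y = (13 + 157)*4 = 170*4 = 680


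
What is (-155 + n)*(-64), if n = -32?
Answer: 11968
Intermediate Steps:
(-155 + n)*(-64) = (-155 - 32)*(-64) = -187*(-64) = 11968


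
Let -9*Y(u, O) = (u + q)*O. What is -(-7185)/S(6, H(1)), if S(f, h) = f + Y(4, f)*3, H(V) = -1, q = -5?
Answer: 7185/8 ≈ 898.13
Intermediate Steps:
Y(u, O) = -O*(-5 + u)/9 (Y(u, O) = -(u - 5)*O/9 = -(-5 + u)*O/9 = -O*(-5 + u)/9)
S(f, h) = 4*f/3 (S(f, h) = f + (f*(5 - 1*4)/9)*3 = f + (f*(5 - 4)/9)*3 = f + ((⅑)*f*1)*3 = f + (f/9)*3 = f + f/3 = 4*f/3)
-(-7185)/S(6, H(1)) = -(-7185)/((4/3)*6) = -(-7185)/8 = -1437*(-5/8) = 7185/8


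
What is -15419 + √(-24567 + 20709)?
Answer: -15419 + I*√3858 ≈ -15419.0 + 62.113*I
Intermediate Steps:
-15419 + √(-24567 + 20709) = -15419 + √(-3858) = -15419 + I*√3858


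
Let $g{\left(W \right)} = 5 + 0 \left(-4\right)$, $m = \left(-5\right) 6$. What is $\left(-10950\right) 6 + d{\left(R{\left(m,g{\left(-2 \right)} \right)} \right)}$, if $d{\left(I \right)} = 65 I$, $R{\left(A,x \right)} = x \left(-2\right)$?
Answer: $-66350$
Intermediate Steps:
$m = -30$
$g{\left(W \right)} = 5$ ($g{\left(W \right)} = 5 + 0 = 5$)
$R{\left(A,x \right)} = - 2 x$
$\left(-10950\right) 6 + d{\left(R{\left(m,g{\left(-2 \right)} \right)} \right)} = \left(-10950\right) 6 + 65 \left(\left(-2\right) 5\right) = -65700 + 65 \left(-10\right) = -65700 - 650 = -66350$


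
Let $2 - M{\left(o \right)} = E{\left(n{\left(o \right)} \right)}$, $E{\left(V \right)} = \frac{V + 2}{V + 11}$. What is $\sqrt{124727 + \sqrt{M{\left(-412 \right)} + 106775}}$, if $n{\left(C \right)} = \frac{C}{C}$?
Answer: $\frac{\sqrt{498908 + 2 \sqrt{427107}}}{2} \approx 353.63$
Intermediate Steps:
$n{\left(C \right)} = 1$
$E{\left(V \right)} = \frac{2 + V}{11 + V}$
$M{\left(o \right)} = \frac{7}{4}$ ($M{\left(o \right)} = 2 - \frac{2 + 1}{11 + 1} = 2 - \frac{1}{12} \cdot 3 = 2 - \frac{1}{4} = \frac{7}{4}$)
$\sqrt{124727 + \sqrt{M{\left(-412 \right)} + 106775}} = \sqrt{124727 + \sqrt{\frac{7}{4} + 106775}} = \sqrt{124727 + \sqrt{\frac{427107}{4}}} = \sqrt{124727 + \frac{\sqrt{427107}}{2}}$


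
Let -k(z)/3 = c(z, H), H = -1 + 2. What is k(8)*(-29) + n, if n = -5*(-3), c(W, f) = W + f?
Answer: 798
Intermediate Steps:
H = 1
n = 15
k(z) = -3 - 3*z (k(z) = -3*(z + 1) = -3*(1 + z) = -3 - 3*z)
k(8)*(-29) + n = (-3 - 3*8)*(-29) + 15 = (-3 - 24)*(-29) + 15 = -27*(-29) + 15 = 783 + 15 = 798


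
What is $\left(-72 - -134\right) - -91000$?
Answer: $91062$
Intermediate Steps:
$\left(-72 - -134\right) - -91000 = \left(-72 + 134\right) + 91000 = 62 + 91000 = 91062$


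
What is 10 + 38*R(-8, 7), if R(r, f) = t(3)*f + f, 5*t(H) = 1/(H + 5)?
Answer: 5653/20 ≈ 282.65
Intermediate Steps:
t(H) = 1/(5*(5 + H)) (t(H) = 1/(5*(H + 5)) = 1/(5*(5 + H)))
R(r, f) = 41*f/40 (R(r, f) = (1/(5*(5 + 3)))*f + f = ((1/5)/8)*f + f = ((1/5)*(1/8))*f + f = f/40 + f = 41*f/40)
10 + 38*R(-8, 7) = 10 + 38*((41/40)*7) = 10 + 38*(287/40) = 10 + 5453/20 = 5653/20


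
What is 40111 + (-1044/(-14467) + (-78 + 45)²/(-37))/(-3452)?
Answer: 2003147134079/49940084 ≈ 40111.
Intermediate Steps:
40111 + (-1044/(-14467) + (-78 + 45)²/(-37))/(-3452) = 40111 + (-1044*(-1/14467) + (-33)²*(-1/37))*(-1/3452) = 40111 + (1044/14467 + 1089*(-1/37))*(-1/3452) = 40111 + (1044/14467 - 1089/37)*(-1/3452) = 40111 - 424755/14467*(-1/3452) = 40111 + 424755/49940084 = 2003147134079/49940084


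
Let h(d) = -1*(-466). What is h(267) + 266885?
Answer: 267351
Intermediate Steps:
h(d) = 466
h(267) + 266885 = 466 + 266885 = 267351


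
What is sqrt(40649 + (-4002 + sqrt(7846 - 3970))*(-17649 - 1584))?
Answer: sqrt(77011115 - 38466*sqrt(969)) ≈ 8707.1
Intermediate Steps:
sqrt(40649 + (-4002 + sqrt(7846 - 3970))*(-17649 - 1584)) = sqrt(40649 + (-4002 + sqrt(3876))*(-19233)) = sqrt(40649 + (-4002 + 2*sqrt(969))*(-19233)) = sqrt(40649 + (76970466 - 38466*sqrt(969))) = sqrt(77011115 - 38466*sqrt(969))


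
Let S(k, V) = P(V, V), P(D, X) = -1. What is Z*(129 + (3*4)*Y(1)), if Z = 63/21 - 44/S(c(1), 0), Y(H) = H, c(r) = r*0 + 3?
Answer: 6627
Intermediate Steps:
c(r) = 3 (c(r) = 0 + 3 = 3)
S(k, V) = -1
Z = 47 (Z = 63/21 - 44/(-1) = 63*(1/21) - 44*(-1) = 3 + 44 = 47)
Z*(129 + (3*4)*Y(1)) = 47*(129 + (3*4)*1) = 47*(129 + 12*1) = 47*(129 + 12) = 47*141 = 6627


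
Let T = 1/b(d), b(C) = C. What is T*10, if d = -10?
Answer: -1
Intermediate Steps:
T = -⅒ (T = 1/(-10) = -⅒ ≈ -0.10000)
T*10 = -⅒*10 = -1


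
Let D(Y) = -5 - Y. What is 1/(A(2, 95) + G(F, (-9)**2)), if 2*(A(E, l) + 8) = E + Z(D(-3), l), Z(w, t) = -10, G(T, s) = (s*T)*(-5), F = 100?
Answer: -1/40512 ≈ -2.4684e-5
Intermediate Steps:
G(T, s) = -5*T*s (G(T, s) = (T*s)*(-5) = -5*T*s)
A(E, l) = -13 + E/2 (A(E, l) = -8 + (E - 10)/2 = -8 + (-10 + E)/2 = -8 + (-5 + E/2) = -13 + E/2)
1/(A(2, 95) + G(F, (-9)**2)) = 1/((-13 + (1/2)*2) - 5*100*(-9)**2) = 1/((-13 + 1) - 5*100*81) = 1/(-12 - 40500) = 1/(-40512) = -1/40512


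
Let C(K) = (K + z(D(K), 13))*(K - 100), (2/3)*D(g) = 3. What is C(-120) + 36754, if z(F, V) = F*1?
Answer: 62164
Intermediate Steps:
D(g) = 9/2 (D(g) = (3/2)*3 = 9/2)
z(F, V) = F
C(K) = (-100 + K)*(9/2 + K) (C(K) = (K + 9/2)*(K - 100) = (9/2 + K)*(-100 + K) = (-100 + K)*(9/2 + K))
C(-120) + 36754 = (-450 + (-120)**2 - 191/2*(-120)) + 36754 = (-450 + 14400 + 11460) + 36754 = 25410 + 36754 = 62164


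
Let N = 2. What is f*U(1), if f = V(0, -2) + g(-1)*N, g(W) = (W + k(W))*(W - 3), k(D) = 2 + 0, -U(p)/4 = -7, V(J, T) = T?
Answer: -280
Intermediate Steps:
U(p) = 28 (U(p) = -4*(-7) = 28)
k(D) = 2
g(W) = (-3 + W)*(2 + W) (g(W) = (W + 2)*(W - 3) = (2 + W)*(-3 + W) = (-3 + W)*(2 + W))
f = -10 (f = -2 + (-6 + (-1)**2 - 1*(-1))*2 = -2 + (-6 + 1 + 1)*2 = -2 - 4*2 = -2 - 8 = -10)
f*U(1) = -10*28 = -280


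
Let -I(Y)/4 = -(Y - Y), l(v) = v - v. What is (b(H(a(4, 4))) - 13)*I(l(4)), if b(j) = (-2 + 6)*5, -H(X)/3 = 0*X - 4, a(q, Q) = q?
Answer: 0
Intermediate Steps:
l(v) = 0
H(X) = 12 (H(X) = -3*(0*X - 4) = -3*(0 - 4) = -3*(-4) = 12)
I(Y) = 0 (I(Y) = -(-4)*(Y - Y) = -(-4)*0 = -4*0 = 0)
b(j) = 20 (b(j) = 4*5 = 20)
(b(H(a(4, 4))) - 13)*I(l(4)) = (20 - 13)*0 = 7*0 = 0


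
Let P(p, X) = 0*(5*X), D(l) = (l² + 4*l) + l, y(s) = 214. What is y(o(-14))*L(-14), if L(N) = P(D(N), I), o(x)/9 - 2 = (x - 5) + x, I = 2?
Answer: 0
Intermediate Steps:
o(x) = -27 + 18*x (o(x) = 18 + 9*((x - 5) + x) = 18 + 9*((-5 + x) + x) = 18 + 9*(-5 + 2*x) = 18 + (-45 + 18*x) = -27 + 18*x)
D(l) = l² + 5*l
P(p, X) = 0
L(N) = 0
y(o(-14))*L(-14) = 214*0 = 0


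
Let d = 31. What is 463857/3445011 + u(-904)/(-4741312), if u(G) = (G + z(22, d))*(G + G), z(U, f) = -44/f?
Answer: -555446701690/2637239749101 ≈ -0.21062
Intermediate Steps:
u(G) = 2*G*(-44/31 + G) (u(G) = (G - 44/31)*(G + G) = (G - 44*1/31)*(2*G) = (G - 44/31)*(2*G) = (-44/31 + G)*(2*G) = 2*G*(-44/31 + G))
463857/3445011 + u(-904)/(-4741312) = 463857/3445011 + ((2/31)*(-904)*(-44 + 31*(-904)))/(-4741312) = 463857*(1/3445011) + ((2/31)*(-904)*(-44 - 28024))*(-1/4741312) = 154619/1148337 + ((2/31)*(-904)*(-28068))*(-1/4741312) = 154619/1148337 + (50746944/31)*(-1/4741312) = 154619/1148337 - 792921/2296573 = -555446701690/2637239749101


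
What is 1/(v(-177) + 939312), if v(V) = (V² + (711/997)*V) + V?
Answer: 997/967426761 ≈ 1.0306e-6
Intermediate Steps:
v(V) = V² + 1708*V/997 (v(V) = (V² + (711*(1/997))*V) + V = (V² + 711*V/997) + V = V² + 1708*V/997)
1/(v(-177) + 939312) = 1/((1/997)*(-177)*(1708 + 997*(-177)) + 939312) = 1/((1/997)*(-177)*(1708 - 176469) + 939312) = 1/((1/997)*(-177)*(-174761) + 939312) = 1/(30932697/997 + 939312) = 1/(967426761/997) = 997/967426761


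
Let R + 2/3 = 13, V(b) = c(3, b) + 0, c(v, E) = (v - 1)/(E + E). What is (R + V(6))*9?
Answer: 225/2 ≈ 112.50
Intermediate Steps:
c(v, E) = (-1 + v)/(2*E) (c(v, E) = (-1 + v)/((2*E)) = (-1 + v)*(1/(2*E)) = (-1 + v)/(2*E))
V(b) = 1/b (V(b) = (-1 + 3)/(2*b) + 0 = (½)*2/b + 0 = 1/b + 0 = 1/b)
R = 37/3 (R = -⅔ + 13 = 37/3 ≈ 12.333)
(R + V(6))*9 = (37/3 + 1/6)*9 = (37/3 + ⅙)*9 = (25/2)*9 = 225/2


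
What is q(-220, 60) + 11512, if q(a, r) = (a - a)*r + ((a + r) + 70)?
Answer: 11422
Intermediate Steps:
q(a, r) = 70 + a + r (q(a, r) = 0*r + (70 + a + r) = 0 + (70 + a + r) = 70 + a + r)
q(-220, 60) + 11512 = (70 - 220 + 60) + 11512 = -90 + 11512 = 11422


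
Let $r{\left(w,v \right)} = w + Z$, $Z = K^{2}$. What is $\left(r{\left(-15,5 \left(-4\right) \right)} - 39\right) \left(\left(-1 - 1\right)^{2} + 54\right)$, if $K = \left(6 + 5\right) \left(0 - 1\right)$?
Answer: $3886$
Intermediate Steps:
$K = -11$ ($K = 11 \left(-1\right) = -11$)
$Z = 121$ ($Z = \left(-11\right)^{2} = 121$)
$r{\left(w,v \right)} = 121 + w$ ($r{\left(w,v \right)} = w + 121 = 121 + w$)
$\left(r{\left(-15,5 \left(-4\right) \right)} - 39\right) \left(\left(-1 - 1\right)^{2} + 54\right) = \left(\left(121 - 15\right) - 39\right) \left(\left(-1 - 1\right)^{2} + 54\right) = \left(106 - 39\right) \left(\left(-2\right)^{2} + 54\right) = 67 \left(4 + 54\right) = 67 \cdot 58 = 3886$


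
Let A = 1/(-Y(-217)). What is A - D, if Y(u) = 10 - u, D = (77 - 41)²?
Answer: -294193/227 ≈ -1296.0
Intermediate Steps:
D = 1296 (D = 36² = 1296)
A = -1/227 (A = 1/(-(10 - 1*(-217))) = 1/(-(10 + 217)) = 1/(-1*227) = 1/(-227) = -1/227 ≈ -0.0044053)
A - D = -1/227 - 1*1296 = -1/227 - 1296 = -294193/227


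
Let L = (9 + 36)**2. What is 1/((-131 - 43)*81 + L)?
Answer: -1/12069 ≈ -8.2857e-5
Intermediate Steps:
L = 2025 (L = 45**2 = 2025)
1/((-131 - 43)*81 + L) = 1/((-131 - 43)*81 + 2025) = 1/(-174*81 + 2025) = 1/(-14094 + 2025) = 1/(-12069) = -1/12069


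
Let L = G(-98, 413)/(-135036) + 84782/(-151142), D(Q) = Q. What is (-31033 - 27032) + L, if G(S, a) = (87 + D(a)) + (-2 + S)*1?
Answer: -148136947287154/2551201389 ≈ -58066.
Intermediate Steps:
G(S, a) = 85 + S + a (G(S, a) = (87 + a) + (-2 + S)*1 = (87 + a) + (-2 + S) = 85 + S + a)
L = -1438634869/2551201389 (L = (85 - 98 + 413)/(-135036) + 84782/(-151142) = 400*(-1/135036) + 84782*(-1/151142) = -100/33759 - 42391/75571 = -1438634869/2551201389 ≈ -0.56390)
(-31033 - 27032) + L = (-31033 - 27032) - 1438634869/2551201389 = -58065 - 1438634869/2551201389 = -148136947287154/2551201389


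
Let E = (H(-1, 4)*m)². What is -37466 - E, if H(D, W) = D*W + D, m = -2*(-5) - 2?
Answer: -39066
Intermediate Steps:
m = 8 (m = 10 - 2 = 8)
H(D, W) = D + D*W
E = 1600 (E = (-(1 + 4)*8)² = (-1*5*8)² = (-5*8)² = (-40)² = 1600)
-37466 - E = -37466 - 1*1600 = -37466 - 1600 = -39066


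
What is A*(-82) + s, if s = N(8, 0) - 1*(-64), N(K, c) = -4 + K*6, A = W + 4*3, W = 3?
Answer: -1122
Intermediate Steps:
A = 15 (A = 3 + 4*3 = 3 + 12 = 15)
N(K, c) = -4 + 6*K
s = 108 (s = (-4 + 6*8) - 1*(-64) = (-4 + 48) + 64 = 44 + 64 = 108)
A*(-82) + s = 15*(-82) + 108 = -1230 + 108 = -1122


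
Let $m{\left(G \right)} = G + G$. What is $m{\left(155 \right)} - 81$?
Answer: $229$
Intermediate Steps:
$m{\left(G \right)} = 2 G$
$m{\left(155 \right)} - 81 = 2 \cdot 155 - 81 = 310 - 81 = 229$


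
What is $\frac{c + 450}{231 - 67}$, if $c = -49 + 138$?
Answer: $\frac{539}{164} \approx 3.2866$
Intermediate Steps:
$c = 89$
$\frac{c + 450}{231 - 67} = \frac{89 + 450}{231 - 67} = \frac{539}{164}$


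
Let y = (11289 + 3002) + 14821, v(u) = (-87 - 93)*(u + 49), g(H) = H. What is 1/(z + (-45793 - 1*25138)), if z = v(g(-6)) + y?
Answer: -1/49559 ≈ -2.0178e-5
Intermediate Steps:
v(u) = -8820 - 180*u (v(u) = -180*(49 + u) = -8820 - 180*u)
y = 29112 (y = 14291 + 14821 = 29112)
z = 21372 (z = (-8820 - 180*(-6)) + 29112 = (-8820 + 1080) + 29112 = -7740 + 29112 = 21372)
1/(z + (-45793 - 1*25138)) = 1/(21372 + (-45793 - 1*25138)) = 1/(21372 + (-45793 - 25138)) = 1/(21372 - 70931) = 1/(-49559) = -1/49559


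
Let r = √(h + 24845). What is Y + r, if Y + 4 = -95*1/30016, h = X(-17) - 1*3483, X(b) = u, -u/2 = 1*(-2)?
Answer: -120159/30016 + 3*√2374 ≈ 142.17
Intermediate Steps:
u = 4 (u = -2*(-2) = 4)
X(b) = 4
h = -3479 (h = 4 - 1*3483 = 4 - 3483 = -3479)
r = 3*√2374 (r = √(-3479 + 24845) = √21366 = 3*√2374 ≈ 146.17)
Y = -120159/30016 (Y = -4 - 95*1/30016 = -4 - 95/30016 = -120159/30016 ≈ -4.0032)
Y + r = -120159/30016 + 3*√2374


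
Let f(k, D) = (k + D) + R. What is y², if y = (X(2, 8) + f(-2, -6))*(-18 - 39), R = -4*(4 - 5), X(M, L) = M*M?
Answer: 0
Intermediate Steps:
X(M, L) = M²
R = 4 (R = -4*(-1) = 4)
f(k, D) = 4 + D + k (f(k, D) = (k + D) + 4 = (D + k) + 4 = 4 + D + k)
y = 0 (y = (2² + (4 - 6 - 2))*(-18 - 39) = (4 - 4)*(-57) = 0*(-57) = 0)
y² = 0² = 0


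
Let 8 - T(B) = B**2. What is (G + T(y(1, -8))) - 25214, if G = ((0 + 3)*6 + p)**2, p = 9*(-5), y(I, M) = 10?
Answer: -24577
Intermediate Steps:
p = -45
T(B) = 8 - B**2
G = 729 (G = ((0 + 3)*6 - 45)**2 = (3*6 - 45)**2 = (18 - 45)**2 = (-27)**2 = 729)
(G + T(y(1, -8))) - 25214 = (729 + (8 - 1*10**2)) - 25214 = (729 + (8 - 1*100)) - 25214 = (729 + (8 - 100)) - 25214 = (729 - 92) - 25214 = 637 - 25214 = -24577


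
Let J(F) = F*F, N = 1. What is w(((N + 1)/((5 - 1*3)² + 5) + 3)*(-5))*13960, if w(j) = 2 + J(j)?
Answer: 295770520/81 ≈ 3.6515e+6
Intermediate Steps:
J(F) = F²
w(j) = 2 + j²
w(((N + 1)/((5 - 1*3)² + 5) + 3)*(-5))*13960 = (2 + (((1 + 1)/((5 - 1*3)² + 5) + 3)*(-5))²)*13960 = (2 + ((2/((5 - 3)² + 5) + 3)*(-5))²)*13960 = (2 + ((2/(2² + 5) + 3)*(-5))²)*13960 = (2 + ((2/(4 + 5) + 3)*(-5))²)*13960 = (2 + ((2/9 + 3)*(-5))²)*13960 = (2 + ((29/9)*(-5))²)*13960 = (2 + (-145/9)²)*13960 = (2 + 21025/81)*13960 = (21187/81)*13960 = 295770520/81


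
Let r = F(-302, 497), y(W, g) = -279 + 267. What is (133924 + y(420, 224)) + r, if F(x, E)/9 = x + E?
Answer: 135667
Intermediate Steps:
y(W, g) = -12
F(x, E) = 9*E + 9*x (F(x, E) = 9*(x + E) = 9*(E + x) = 9*E + 9*x)
r = 1755 (r = 9*497 + 9*(-302) = 4473 - 2718 = 1755)
(133924 + y(420, 224)) + r = (133924 - 12) + 1755 = 133912 + 1755 = 135667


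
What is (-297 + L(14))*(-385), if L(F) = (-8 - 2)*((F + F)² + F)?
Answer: 3186645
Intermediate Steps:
L(F) = -40*F² - 10*F (L(F) = -10*((2*F)² + F) = -10*(4*F² + F) = -10*(F + 4*F²) = -40*F² - 10*F)
(-297 + L(14))*(-385) = (-297 - 10*14*(1 + 4*14))*(-385) = (-297 - 10*14*(1 + 56))*(-385) = (-297 - 10*14*57)*(-385) = (-297 - 7980)*(-385) = -8277*(-385) = 3186645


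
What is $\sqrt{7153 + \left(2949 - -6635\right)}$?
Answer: $\sqrt{16737} \approx 129.37$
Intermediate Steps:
$\sqrt{7153 + \left(2949 - -6635\right)} = \sqrt{7153 + \left(2949 + 6635\right)} = \sqrt{7153 + 9584} = \sqrt{16737}$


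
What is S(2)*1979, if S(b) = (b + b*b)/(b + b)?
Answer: 5937/2 ≈ 2968.5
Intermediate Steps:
S(b) = (b + b**2)/(2*b) (S(b) = (b + b**2)/((2*b)) = (b + b**2)*(1/(2*b)) = (b + b**2)/(2*b))
S(2)*1979 = (1/2 + (1/2)*2)*1979 = (1/2 + 1)*1979 = (3/2)*1979 = 5937/2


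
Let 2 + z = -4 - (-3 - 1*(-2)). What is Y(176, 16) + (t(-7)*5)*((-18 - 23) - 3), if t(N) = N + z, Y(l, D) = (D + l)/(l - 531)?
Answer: 937008/355 ≈ 2639.5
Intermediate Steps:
Y(l, D) = (D + l)/(-531 + l)
z = -5 (z = -2 + (-4 - (-3 - 1*(-2))) = -2 + (-4 - (-3 + 2)) = -2 + (-4 - 1*(-1)) = -2 + (-4 + 1) = -2 - 3 = -5)
t(N) = -5 + N (t(N) = N - 5 = -5 + N)
Y(176, 16) + (t(-7)*5)*((-18 - 23) - 3) = (16 + 176)/(-531 + 176) + ((-5 - 7)*5)*((-18 - 23) - 3) = 192/(-355) + (-12*5)*(-41 - 3) = -1/355*192 - 60*(-44) = -192/355 + 2640 = 937008/355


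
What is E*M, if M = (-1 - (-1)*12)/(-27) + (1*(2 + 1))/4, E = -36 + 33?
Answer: -37/36 ≈ -1.0278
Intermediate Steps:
E = -3
M = 37/108 (M = (-1 - 1*(-12))*(-1/27) + (1*3)*(¼) = (-1 + 12)*(-1/27) + 3*(¼) = 11*(-1/27) + ¾ = -11/27 + ¾ = 37/108 ≈ 0.34259)
E*M = -3*37/108 = -37/36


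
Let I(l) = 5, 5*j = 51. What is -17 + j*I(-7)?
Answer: 34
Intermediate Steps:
j = 51/5 (j = (⅕)*51 = 51/5 ≈ 10.200)
-17 + j*I(-7) = -17 + (51/5)*5 = -17 + 51 = 34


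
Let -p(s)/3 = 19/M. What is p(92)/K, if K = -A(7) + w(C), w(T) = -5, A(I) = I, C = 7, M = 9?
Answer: 19/36 ≈ 0.52778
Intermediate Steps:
p(s) = -19/3 (p(s) = -57/9 = -3*19/9 = -19/3)
K = -12 (K = -1*7 - 5 = -7 - 5 = -12)
p(92)/K = -19/3/(-12) = -19/3*(-1/12) = 19/36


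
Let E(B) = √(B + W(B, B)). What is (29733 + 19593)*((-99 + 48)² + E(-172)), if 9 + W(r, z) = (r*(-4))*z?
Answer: 128296926 + 49326*I*√118517 ≈ 1.283e+8 + 1.6981e+7*I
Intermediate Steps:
W(r, z) = -9 - 4*r*z (W(r, z) = -9 + (r*(-4))*z = -9 + (-4*r)*z = -9 - 4*r*z)
E(B) = √(-9 + B - 4*B²) (E(B) = √(B + (-9 - 4*B*B)) = √(B + (-9 - 4*B²)) = √(-9 + B - 4*B²))
(29733 + 19593)*((-99 + 48)² + E(-172)) = (29733 + 19593)*((-99 + 48)² + √(-9 - 172 - 4*(-172)²)) = 49326*((-51)² + √(-9 - 172 - 4*29584)) = 49326*(2601 + √(-9 - 172 - 118336)) = 49326*(2601 + √(-118517)) = 49326*(2601 + I*√118517) = 128296926 + 49326*I*√118517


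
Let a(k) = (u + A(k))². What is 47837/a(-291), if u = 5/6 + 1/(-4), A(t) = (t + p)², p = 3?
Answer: 6888528/990691762225 ≈ 6.9532e-6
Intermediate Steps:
A(t) = (3 + t)² (A(t) = (t + 3)² = (3 + t)²)
u = 7/12 (u = 5*(⅙) + 1*(-¼) = ⅚ - ¼ = 7/12 ≈ 0.58333)
a(k) = (7/12 + (3 + k)²)²
47837/a(-291) = 47837/(((7 + 12*(3 - 291)²)²/144)) = 47837/(((7 + 12*(-288)²)²/144)) = 47837/(((7 + 12*82944)²/144)) = 47837/(((7 + 995328)²/144)) = 47837/(((1/144)*995335²)) = 47837/(((1/144)*990691762225)) = 47837/(990691762225/144) = 47837*(144/990691762225) = 6888528/990691762225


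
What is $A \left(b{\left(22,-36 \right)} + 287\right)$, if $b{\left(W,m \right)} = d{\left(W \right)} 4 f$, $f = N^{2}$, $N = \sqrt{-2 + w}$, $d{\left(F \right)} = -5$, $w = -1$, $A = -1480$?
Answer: $-513560$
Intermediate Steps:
$N = i \sqrt{3}$ ($N = \sqrt{-2 - 1} = \sqrt{-3} = i \sqrt{3} \approx 1.732 i$)
$f = -3$ ($f = \left(i \sqrt{3}\right)^{2} = -3$)
$b{\left(W,m \right)} = 60$ ($b{\left(W,m \right)} = \left(-5\right) 4 \left(-3\right) = \left(-20\right) \left(-3\right) = 60$)
$A \left(b{\left(22,-36 \right)} + 287\right) = - 1480 \left(60 + 287\right) = \left(-1480\right) 347 = -513560$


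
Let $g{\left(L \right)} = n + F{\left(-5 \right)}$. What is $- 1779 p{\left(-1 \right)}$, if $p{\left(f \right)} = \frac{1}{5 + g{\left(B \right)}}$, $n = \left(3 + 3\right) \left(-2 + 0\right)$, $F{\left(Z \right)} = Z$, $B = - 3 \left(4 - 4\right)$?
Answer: $\frac{593}{4} \approx 148.25$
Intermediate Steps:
$B = 0$ ($B = \left(-3\right) 0 = 0$)
$n = -12$ ($n = 6 \left(-2\right) = -12$)
$g{\left(L \right)} = -17$ ($g{\left(L \right)} = -12 - 5 = -17$)
$p{\left(f \right)} = - \frac{1}{12}$ ($p{\left(f \right)} = \frac{1}{5 - 17} = \frac{1}{-12} = - \frac{1}{12}$)
$- 1779 p{\left(-1 \right)} = \left(-1779\right) \left(- \frac{1}{12}\right) = \frac{593}{4}$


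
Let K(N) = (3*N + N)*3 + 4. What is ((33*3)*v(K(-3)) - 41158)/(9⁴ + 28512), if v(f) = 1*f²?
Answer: 60218/35073 ≈ 1.7169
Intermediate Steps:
K(N) = 4 + 12*N (K(N) = (4*N)*3 + 4 = 12*N + 4 = 4 + 12*N)
v(f) = f²
((33*3)*v(K(-3)) - 41158)/(9⁴ + 28512) = ((33*3)*(4 + 12*(-3))² - 41158)/(9⁴ + 28512) = (99*(4 - 36)² - 41158)/(6561 + 28512) = (99*(-32)² - 41158)/35073 = (99*1024 - 41158)*(1/35073) = (101376 - 41158)*(1/35073) = 60218*(1/35073) = 60218/35073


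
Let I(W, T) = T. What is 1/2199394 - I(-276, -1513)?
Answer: 3327683123/2199394 ≈ 1513.0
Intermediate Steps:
1/2199394 - I(-276, -1513) = 1/2199394 - 1*(-1513) = 1/2199394 + 1513 = 3327683123/2199394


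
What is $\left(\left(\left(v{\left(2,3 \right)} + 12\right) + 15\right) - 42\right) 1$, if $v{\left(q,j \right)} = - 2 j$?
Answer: $-21$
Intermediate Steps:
$\left(\left(\left(v{\left(2,3 \right)} + 12\right) + 15\right) - 42\right) 1 = \left(\left(\left(\left(-2\right) 3 + 12\right) + 15\right) - 42\right) 1 = \left(\left(\left(-6 + 12\right) + 15\right) - 42\right) 1 = \left(\left(6 + 15\right) - 42\right) 1 = \left(21 - 42\right) 1 = \left(-21\right) 1 = -21$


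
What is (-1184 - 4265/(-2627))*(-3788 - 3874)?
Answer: 23798961186/2627 ≈ 9.0594e+6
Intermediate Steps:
(-1184 - 4265/(-2627))*(-3788 - 3874) = (-1184 - 4265*(-1/2627))*(-7662) = (-1184 + 4265/2627)*(-7662) = -3106103/2627*(-7662) = 23798961186/2627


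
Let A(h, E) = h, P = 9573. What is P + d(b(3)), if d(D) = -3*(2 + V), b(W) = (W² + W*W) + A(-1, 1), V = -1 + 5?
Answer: 9555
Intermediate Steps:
V = 4
b(W) = -1 + 2*W² (b(W) = (W² + W*W) - 1 = (W² + W²) - 1 = 2*W² - 1 = -1 + 2*W²)
d(D) = -18 (d(D) = -3*(2 + 4) = -3*6 = -18)
P + d(b(3)) = 9573 - 18 = 9555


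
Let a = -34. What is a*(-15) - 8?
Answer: 502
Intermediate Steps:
a*(-15) - 8 = -34*(-15) - 8 = 510 - 8 = 502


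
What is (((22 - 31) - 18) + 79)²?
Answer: 2704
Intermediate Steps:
(((22 - 31) - 18) + 79)² = ((-9 - 18) + 79)² = (-27 + 79)² = 52² = 2704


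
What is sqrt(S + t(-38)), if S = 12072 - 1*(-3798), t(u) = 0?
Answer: 23*sqrt(30) ≈ 125.98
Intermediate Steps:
S = 15870 (S = 12072 + 3798 = 15870)
sqrt(S + t(-38)) = sqrt(15870 + 0) = sqrt(15870) = 23*sqrt(30)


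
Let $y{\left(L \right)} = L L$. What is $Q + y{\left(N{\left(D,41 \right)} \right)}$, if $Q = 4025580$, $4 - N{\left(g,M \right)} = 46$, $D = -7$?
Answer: $4027344$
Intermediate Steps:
$N{\left(g,M \right)} = -42$ ($N{\left(g,M \right)} = 4 - 46 = -42$)
$y{\left(L \right)} = L^{2}$
$Q + y{\left(N{\left(D,41 \right)} \right)} = 4025580 + \left(-42\right)^{2} = 4025580 + 1764 = 4027344$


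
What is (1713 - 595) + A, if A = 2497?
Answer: 3615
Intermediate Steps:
(1713 - 595) + A = (1713 - 595) + 2497 = 1118 + 2497 = 3615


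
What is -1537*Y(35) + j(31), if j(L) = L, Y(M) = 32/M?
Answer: -48099/35 ≈ -1374.3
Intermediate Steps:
-1537*Y(35) + j(31) = -49184/35 + 31 = -48099/35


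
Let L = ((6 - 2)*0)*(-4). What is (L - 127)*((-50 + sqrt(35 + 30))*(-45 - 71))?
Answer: -736600 + 14732*sqrt(65) ≈ -6.1783e+5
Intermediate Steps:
L = 0 (L = (4*0)*(-4) = 0*(-4) = 0)
(L - 127)*((-50 + sqrt(35 + 30))*(-45 - 71)) = (0 - 127)*((-50 + sqrt(35 + 30))*(-45 - 71)) = -127*(-50 + sqrt(65))*(-116) = -127*(5800 - 116*sqrt(65)) = -736600 + 14732*sqrt(65)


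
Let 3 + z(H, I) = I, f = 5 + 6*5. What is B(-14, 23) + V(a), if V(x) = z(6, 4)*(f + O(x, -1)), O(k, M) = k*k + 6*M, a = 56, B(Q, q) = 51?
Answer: 3216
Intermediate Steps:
f = 35 (f = 5 + 30 = 35)
O(k, M) = k² + 6*M
z(H, I) = -3 + I
V(x) = 29 + x² (V(x) = (-3 + 4)*(35 + (x² + 6*(-1))) = 1*(35 + (x² - 6)) = 1*(35 + (-6 + x²)) = 1*(29 + x²) = 29 + x²)
B(-14, 23) + V(a) = 51 + (29 + 56²) = 51 + (29 + 3136) = 51 + 3165 = 3216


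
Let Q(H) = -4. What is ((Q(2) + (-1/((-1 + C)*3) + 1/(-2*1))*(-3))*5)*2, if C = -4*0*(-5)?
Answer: -35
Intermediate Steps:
C = 0 (C = 0*(-5) = 0)
((Q(2) + (-1/((-1 + C)*3) + 1/(-2*1))*(-3))*5)*2 = ((-4 + (-1/((-1 + 0)*3) + 1/(-2*1))*(-3))*5)*2 = ((-4 + (-1/((-1*3)) - ½*1)*(-3))*5)*2 = ((-4 + (-1/(-3) - ½)*(-3))*5)*2 = ((-4 + (-1*(-⅓) - ½)*(-3))*5)*2 = ((-4 + (⅓ - ½)*(-3))*5)*2 = ((-4 - ⅙*(-3))*5)*2 = ((-4 + ½)*5)*2 = -7/2*5*2 = -35/2*2 = -35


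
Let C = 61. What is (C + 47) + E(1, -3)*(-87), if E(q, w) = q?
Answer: 21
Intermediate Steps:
(C + 47) + E(1, -3)*(-87) = (61 + 47) + 1*(-87) = 108 - 87 = 21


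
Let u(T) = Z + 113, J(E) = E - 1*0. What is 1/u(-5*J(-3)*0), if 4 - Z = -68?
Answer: 1/185 ≈ 0.0054054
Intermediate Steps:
Z = 72 (Z = 4 - 1*(-68) = 4 + 68 = 72)
J(E) = E (J(E) = E + 0 = E)
u(T) = 185 (u(T) = 72 + 113 = 185)
1/u(-5*J(-3)*0) = 1/185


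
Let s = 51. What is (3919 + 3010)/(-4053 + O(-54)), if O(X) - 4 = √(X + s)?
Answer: -2158117/1261108 - 533*I*√3/1261108 ≈ -1.7113 - 0.00073204*I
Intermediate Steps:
O(X) = 4 + √(51 + X) (O(X) = 4 + √(X + 51) = 4 + √(51 + X))
(3919 + 3010)/(-4053 + O(-54)) = (3919 + 3010)/(-4053 + (4 + √(51 - 54))) = 6929/(-4053 + (4 + √(-3))) = 6929/(-4053 + (4 + I*√3)) = 6929/(-4049 + I*√3)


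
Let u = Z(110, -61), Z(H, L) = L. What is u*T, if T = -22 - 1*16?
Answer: 2318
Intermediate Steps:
T = -38 (T = -22 - 16 = -38)
u = -61
u*T = -61*(-38) = 2318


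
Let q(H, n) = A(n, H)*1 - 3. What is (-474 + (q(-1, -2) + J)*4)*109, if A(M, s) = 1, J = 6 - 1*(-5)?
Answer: -47742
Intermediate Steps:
J = 11 (J = 6 + 5 = 11)
q(H, n) = -2 (q(H, n) = 1*1 - 3 = 1 - 3 = -2)
(-474 + (q(-1, -2) + J)*4)*109 = (-474 + (-2 + 11)*4)*109 = (-474 + 9*4)*109 = (-474 + 36)*109 = -438*109 = -47742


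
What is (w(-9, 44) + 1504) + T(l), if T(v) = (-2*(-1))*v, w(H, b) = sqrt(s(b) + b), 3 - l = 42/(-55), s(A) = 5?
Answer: 83519/55 ≈ 1518.5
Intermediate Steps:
l = 207/55 (l = 3 - 42/(-55) = 3 - 42*(-1)/55 = 3 - 1*(-42/55) = 3 + 42/55 = 207/55 ≈ 3.7636)
w(H, b) = sqrt(5 + b)
T(v) = 2*v
(w(-9, 44) + 1504) + T(l) = (sqrt(5 + 44) + 1504) + 2*(207/55) = (sqrt(49) + 1504) + 414/55 = (7 + 1504) + 414/55 = 1511 + 414/55 = 83519/55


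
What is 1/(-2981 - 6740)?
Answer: -1/9721 ≈ -0.00010287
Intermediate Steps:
1/(-2981 - 6740) = 1/(-9721) = -1/9721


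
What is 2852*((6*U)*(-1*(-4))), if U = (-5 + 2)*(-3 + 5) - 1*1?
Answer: -479136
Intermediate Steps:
U = -7 (U = -3*2 - 1 = -6 - 1 = -7)
2852*((6*U)*(-1*(-4))) = 2852*((6*(-7))*(-1*(-4))) = 2852*(-42*4) = 2852*(-168) = -479136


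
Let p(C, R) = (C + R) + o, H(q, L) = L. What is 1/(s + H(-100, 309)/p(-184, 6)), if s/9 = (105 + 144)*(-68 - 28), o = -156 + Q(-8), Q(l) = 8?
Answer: -326/70134645 ≈ -4.6482e-6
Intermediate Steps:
o = -148 (o = -156 + 8 = -148)
p(C, R) = -148 + C + R (p(C, R) = (C + R) - 148 = -148 + C + R)
s = -215136 (s = 9*((105 + 144)*(-68 - 28)) = 9*(249*(-96)) = 9*(-23904) = -215136)
1/(s + H(-100, 309)/p(-184, 6)) = 1/(-215136 + 309/(-148 - 184 + 6)) = 1/(-215136 + 309/(-326)) = 1/(-215136 + 309*(-1/326)) = 1/(-215136 - 309/326) = 1/(-70134645/326) = -326/70134645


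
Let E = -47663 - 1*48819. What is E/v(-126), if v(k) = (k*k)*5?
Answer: -48241/39690 ≈ -1.2154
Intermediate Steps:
v(k) = 5*k**2 (v(k) = k**2*5 = 5*k**2)
E = -96482 (E = -47663 - 48819 = -96482)
E/v(-126) = -96482/(5*(-126)**2) = -96482/(5*15876) = -96482/79380 = -96482*1/79380 = -48241/39690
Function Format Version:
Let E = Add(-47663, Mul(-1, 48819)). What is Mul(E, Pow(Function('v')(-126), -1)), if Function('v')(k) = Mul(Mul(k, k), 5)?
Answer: Rational(-48241, 39690) ≈ -1.2154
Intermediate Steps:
Function('v')(k) = Mul(5, Pow(k, 2)) (Function('v')(k) = Mul(Pow(k, 2), 5) = Mul(5, Pow(k, 2)))
E = -96482 (E = Add(-47663, -48819) = -96482)
Mul(E, Pow(Function('v')(-126), -1)) = Mul(-96482, Pow(Mul(5, Pow(-126, 2)), -1)) = Mul(-96482, Pow(Mul(5, 15876), -1)) = Mul(-96482, Pow(79380, -1)) = Mul(-96482, Rational(1, 79380)) = Rational(-48241, 39690)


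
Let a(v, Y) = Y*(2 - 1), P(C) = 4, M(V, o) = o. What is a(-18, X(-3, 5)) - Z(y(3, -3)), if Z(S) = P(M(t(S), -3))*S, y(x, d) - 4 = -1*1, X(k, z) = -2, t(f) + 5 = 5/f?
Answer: -14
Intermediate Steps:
t(f) = -5 + 5/f
y(x, d) = 3 (y(x, d) = 4 - 1*1 = 4 - 1 = 3)
a(v, Y) = Y (a(v, Y) = Y*1 = Y)
Z(S) = 4*S
a(-18, X(-3, 5)) - Z(y(3, -3)) = -2 - 4*3 = -2 - 1*12 = -2 - 12 = -14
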